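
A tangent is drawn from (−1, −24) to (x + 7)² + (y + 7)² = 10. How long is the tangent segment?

With centre O = (−7, −7), |OP|² = 325 and r² = 10.
The tangent meets the radius at right angles, so tangent² = |PO|² − r² = 325 − 10 = 315.

3√35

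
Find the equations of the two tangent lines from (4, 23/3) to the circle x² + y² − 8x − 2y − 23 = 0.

x − 3y = −19 and x + 3y = 27

A line y − (23/3) = m(x − (4)) is tangent when its distance from (4, 1) is 2√10:
[m·(0) − (−20/3)]² = 40(m² + 1)
9m² − 1 = 0, so m = 1/3 or m = −1/3.
With m = 1/3: x − 3y = −19. With m = −1/3: x + 3y = 27.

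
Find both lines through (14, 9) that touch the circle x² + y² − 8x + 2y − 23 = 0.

3x − y = 33 and x − 3y = −13

Let a tangent through (14, 9) have slope m. Its distance from (4, −1) must equal 2√10:
[m·(−10) − (−10)]² = 40(m² + 1)
3m² − 10m + 3 = 0, so m = 3 or m = 1/3.
With m = 3: 3x − y = 33. With m = 1/3: x − 3y = −13.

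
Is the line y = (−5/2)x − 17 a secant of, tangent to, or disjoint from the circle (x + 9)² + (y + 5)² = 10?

Substituting the line into the circle gives 29x² + 312x + 860 = 0.
Discriminant = (312)² − 4·29·(860) = −2416 < 0.
No real roots: the line does not meet the circle.

disjoint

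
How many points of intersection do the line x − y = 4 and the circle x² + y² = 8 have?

1

Centre (0, 0), r² = 8. Distance² from centre to line = (−4)²/2 = 8.
Since d² = r², the line is tangent.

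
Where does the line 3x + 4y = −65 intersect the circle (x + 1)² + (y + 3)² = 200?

(−15, −5) and (1, −17)

Express y = (−65 − 3x)/4 and substitute into the circle:
25x² + 350x − 375 = 0  ⟹  x² + 14x − 15 = 0
x = 1 or x = −15, giving (1, −17) and (−15, −5).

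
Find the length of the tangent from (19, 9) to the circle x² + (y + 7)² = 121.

With centre O = (0, −7), |OP|² = 617 and r² = 121.
The tangent meets the radius at right angles, so tangent² = |PO|² − r² = 617 − 121 = 496.

4√31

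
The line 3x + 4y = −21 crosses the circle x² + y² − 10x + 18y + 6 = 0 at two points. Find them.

(−3, −3) and (13, −15)

Express y = (−21 − 3x)/4 and substitute into the circle:
25x² − 250x − 975 = 0  ⟹  x² − 10x − 39 = 0
x = 13 or x = −3, giving (13, −15) and (−3, −3).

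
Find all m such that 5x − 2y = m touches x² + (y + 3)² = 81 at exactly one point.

For a tangent, require d(centre, line) = r = 9.
|5·0 − 2·(−3) − m| / √29 = 9
|m − (6)| = 9√29.

m = 6 ± 9√29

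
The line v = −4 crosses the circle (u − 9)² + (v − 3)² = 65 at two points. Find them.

Express v = −4 and substitute into the circle:
u² − 18u + 65 = 0
u = 13 or u = 5, giving (13, −4) and (5, −4).

(5, −4) and (13, −4)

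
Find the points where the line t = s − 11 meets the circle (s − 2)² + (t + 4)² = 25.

Substitute t = s − 11:
2s² − 18s + 28 = 0  ⟹  s² − 9s + 14 = 0
s = 7 or s = 2, giving (7, −4) and (2, −9).

(2, −9) and (7, −4)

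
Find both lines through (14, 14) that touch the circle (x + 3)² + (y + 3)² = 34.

3x − 5y = −28 and 5x − 3y = 28

Let a tangent through (14, 14) have slope m. Its distance from (−3, −3) must equal √34:
(−17m − (−17))² = 34(m² + 1)
15m² − 34m + 15 = 0, so m = 3/5 or m = 5/3.
With m = 3/5: 3x − 5y = −28. With m = 5/3: 5x − 3y = 28.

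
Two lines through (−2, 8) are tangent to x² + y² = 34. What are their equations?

3x + 5y = 34 and 5x − 3y = −34

Write the tangent as mx − y + (8 − m·(−2)) = 0 and set its distance from the centre to √34:
[m·(2) − (−8)]² = 34(m² + 1)
15m² − 16m − 15 = 0, so m = −3/5 or m = 5/3.
With m = −3/5: 3x + 5y = 34. With m = 5/3: 5x − 3y = −34.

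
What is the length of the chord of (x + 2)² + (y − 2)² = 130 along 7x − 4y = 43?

2√65

The distance from (−2, 2) to the line is 65/√65, and r² = 130.
Chord = 2√(r² − d²) = 2·√(65) = 2√65.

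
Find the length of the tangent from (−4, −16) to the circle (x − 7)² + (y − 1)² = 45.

√365

With centre O = (7, 1), |OP|² = 410 and r² = 45.
By the tangent–radius right angle, tangent length = √(|PO|² − r²) = √365.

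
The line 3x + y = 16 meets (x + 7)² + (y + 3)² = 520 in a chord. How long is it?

12√10

Centre (−7, −3), r² = 520. Perpendicular distance d from centre to line = |−40| / √10 = 40/√10.
Half the chord is √(r² − d²) = √(360), so the full chord is 12√10.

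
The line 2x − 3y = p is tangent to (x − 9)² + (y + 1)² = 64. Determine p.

p = 21 ± 8√13

Tangency holds when the distance from the centre (9, −1) to the line equals the radius 8:
|2·9 − 3·(−1) − p| / √13 = 8
|p − (21)| = 8√13.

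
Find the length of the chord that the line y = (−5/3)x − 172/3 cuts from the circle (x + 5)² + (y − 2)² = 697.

√34

The distance from (−5, 2) to the line is 153/√34, and r² = 697.
Chord = 2√(r² − d²) = 2·√(17/2) = √34.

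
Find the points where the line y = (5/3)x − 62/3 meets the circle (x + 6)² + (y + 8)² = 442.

(−5, −29) and (13, 1)

Substitute y = (−62 + 5x)/3:
34x² − 272x − 2210 = 0  ⟹  x² − 8x − 65 = 0
x = 13 or x = −5, giving (13, 1) and (−5, −29).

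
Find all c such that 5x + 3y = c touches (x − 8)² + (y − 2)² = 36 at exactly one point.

c = 46 ± 6√34

For a tangent, require d(centre, line) = r = 6.
|5·8 + 3·2 − c| / √34 = 6
|c − (46)| = 6√34.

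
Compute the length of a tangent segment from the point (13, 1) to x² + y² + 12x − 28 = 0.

√298

Centre (−6, 0), r² = 64. |PO|² = (19)² + (1)² = 362.
The tangent meets the radius at right angles, so tangent² = |PO|² − r² = 362 − 64 = 298.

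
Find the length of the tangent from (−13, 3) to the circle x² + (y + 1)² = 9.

The centre is (0, −1) and r = 3. The square of the distance from P to the centre is 169 + 16 = 185.
By the tangent–radius right angle, tangent length = √(|PO|² − r²) = √176 = 4√11.

4√11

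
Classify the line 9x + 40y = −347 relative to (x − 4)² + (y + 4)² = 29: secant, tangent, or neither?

Substituting the line into the circle gives 1681x² − 9434x + 14169 = 0.
Discriminant = (−9434)² − 4·1681·(14169) = −6272000 < 0.
No real roots: the line does not meet the circle.

neither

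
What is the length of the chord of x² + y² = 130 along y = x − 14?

8√2

Substitute y = x − 14:
2x² − 28x + 66 = 0  ⟹  x² − 14x + 33 = 0
x = 11 or x = 3, giving (11, −3) and (3, −11).
Chord length = distance between (11, −3) and (3, −11) = √128 = 8√2.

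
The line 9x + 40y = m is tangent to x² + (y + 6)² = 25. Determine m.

Tangency holds when the distance from the centre (0, −6) to the line equals the radius 5:
|9·0 + 40·(−6) − m| / √1681 = 5
|m − (−240)| = 5·41, so m = −35 or m = −445.

m = −445 or m = −35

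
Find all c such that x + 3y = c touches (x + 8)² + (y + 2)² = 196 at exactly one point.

Tangency holds when the distance from the centre (−8, −2) to the line equals the radius 14:
|1·(−8) + 3·(−2) − c| / √10 = 14
|c − (−14)| = 14√10.

c = −14 ± 14√10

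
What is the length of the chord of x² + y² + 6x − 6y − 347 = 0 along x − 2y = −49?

The distance from (−3, 3) to the line is 40/√5, and r² = 365.
Chord = 2√(r² − d²) = 2·√(45) = 6√5.

6√5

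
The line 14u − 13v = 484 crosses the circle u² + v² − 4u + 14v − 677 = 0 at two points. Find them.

Substitute v = (−484 + 14u)/13:
365u² − 11680u + 31755 = 0  ⟹  u² − 32u + 87 = 0
u = 29 or u = 3, giving (29, −6) and (3, −34).

(3, −34) and (29, −6)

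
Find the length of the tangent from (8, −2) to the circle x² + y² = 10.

The centre is (0, 0) and r = √10. The square of the distance from P to the centre is 64 + 4 = 68.
By the tangent–radius right angle, tangent length = √(|PO|² − r²) = √58.

√58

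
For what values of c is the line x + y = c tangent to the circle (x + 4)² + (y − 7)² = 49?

For a tangent, require d(centre, line) = r = 7.
|1·(−4) + 1·7 − c| / √2 = 7
|c − (3)| = 7√2.

c = 3 ± 7√2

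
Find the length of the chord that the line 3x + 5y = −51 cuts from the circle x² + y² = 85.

√34

The distance from (0, 0) to the line is 51/√34, and r² = 85.
Chord = 2√(r² − d²) = 2·√(17/2) = √34.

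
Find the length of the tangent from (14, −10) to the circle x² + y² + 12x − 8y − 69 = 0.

Centre (−6, 4), r² = 121. |PO|² = (20)² + (−14)² = 596.
By the tangent–radius right angle, tangent length = √(|PO|² − r²) = √475 = 5√19.

5√19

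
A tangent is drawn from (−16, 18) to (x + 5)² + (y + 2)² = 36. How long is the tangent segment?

√485

With centre O = (−5, −2), |OP|² = 521 and r² = 36.
By the tangent–radius right angle, tangent length = √(|PO|² − r²) = √485.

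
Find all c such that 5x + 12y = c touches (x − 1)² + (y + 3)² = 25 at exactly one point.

c = −96 or c = 34

The line touches the circle iff its distance from (1, −3) is 5:
|5·1 + 12·(−3) − c| / √169 = 5
|c − (−31)| = 5·13, so c = 34 or c = −96.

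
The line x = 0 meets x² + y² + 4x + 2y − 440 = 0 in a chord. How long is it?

42

The line gives x = 0. Substituting into the circle:
y² + 2y − 440 = 0
y = 20 or y = −22, giving (0, 20) and (0, −22).
|(0, 20) − (0, −22)| = √((0)² + (42)²) = 42.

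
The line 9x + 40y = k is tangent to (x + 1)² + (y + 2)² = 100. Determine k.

Tangency holds when the distance from the centre (−1, −2) to the line equals the radius 10:
|9·(−1) + 40·(−2) − k| / √1681 = 10
|k − (−89)| = 10·41, so k = 321 or k = −499.

k = −499 or k = 321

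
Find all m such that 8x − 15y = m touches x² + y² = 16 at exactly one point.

m = −68 or m = 68

For a tangent, require d(centre, line) = r = 4.
|8·0 − 15·0 − m| / √289 = 4
|m| = 4·17, so m = 68 or m = −68.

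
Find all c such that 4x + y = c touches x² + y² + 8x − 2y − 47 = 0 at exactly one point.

c = −15 ± 8√17

Tangency holds when the distance from the centre (−4, 1) to the line equals the radius 8:
|4·(−4) + 1·1 − c| / √17 = 8
|c − (−15)| = 8√17.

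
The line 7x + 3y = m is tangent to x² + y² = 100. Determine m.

The line touches the circle iff its distance from (0, 0) is 10:
|7·0 + 3·0 − m| / √58 = 10
|m| = 10√58.

m = ±10√58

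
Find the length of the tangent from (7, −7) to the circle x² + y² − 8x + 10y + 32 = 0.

With centre O = (4, −5), |OP|² = 13 and r² = 9.
Power of the point: PT² = |PO|² − r² = 4, so PT = 2.

2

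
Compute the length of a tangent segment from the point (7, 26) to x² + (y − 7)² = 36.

√374

The centre is (0, 7) and r = 6. The square of the distance from P to the centre is 49 + 361 = 410.
Power of the point: PT² = |PO|² − r² = 374, so PT = √374.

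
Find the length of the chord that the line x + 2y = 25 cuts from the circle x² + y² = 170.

6√5

Substitute y = (25 − x)/2:
5x² − 50x − 55 = 0  ⟹  x² − 10x − 11 = 0
x = 11 or x = −1, giving (11, 7) and (−1, 13).
|(11, 7) − (−1, 13)| = √((12)² + (−6)²) = 6√5.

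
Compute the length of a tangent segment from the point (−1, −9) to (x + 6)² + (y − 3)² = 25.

12

With centre O = (−6, 3), |OP|² = 169 and r² = 25.
By the tangent–radius right angle, tangent length = √(|PO|² − r²) = √144 = 12.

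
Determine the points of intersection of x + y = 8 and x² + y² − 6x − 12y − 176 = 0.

(−8, 16) and (13, −5)

Substitute y = −x + 8:
2x² − 10x − 208 = 0  ⟹  x² − 5x − 104 = 0
x = 13 or x = −8, giving (13, −5) and (−8, 16).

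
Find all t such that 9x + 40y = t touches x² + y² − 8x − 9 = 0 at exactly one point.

t = −169 or t = 241

Tangency holds when the distance from the centre (4, 0) to the line equals the radius 5:
|9·4 + 40·0 − t| / √1681 = 5
|t − (36)| = 5·41, so t = 241 or t = −169.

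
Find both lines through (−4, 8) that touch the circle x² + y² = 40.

A line y − (8) = m(x − (−4)) is tangent when its distance from (0, 0) is 2√10:
[m·(4) − (−8)]² = 40(m² + 1)
3m² − 8m − 3 = 0, so m = −1/3 or m = 3.
Through (−4, 8) these give x + 3y = 20 and 3x − y = −20.

x + 3y = 20 and 3x − y = −20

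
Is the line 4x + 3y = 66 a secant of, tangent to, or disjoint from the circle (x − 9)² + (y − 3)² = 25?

secant

Substituting the line into the circle gives 25x² − 618x + 3753 = 0.
Discriminant = (−618)² − 4·25·(3753) = 6624 > 0.
Two real roots: the line is a secant.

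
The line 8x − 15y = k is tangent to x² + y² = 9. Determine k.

The line touches the circle iff its distance from (0, 0) is 3:
|8·0 − 15·0 − k| / √289 = 3
|k| = 3·17, so k = 51 or k = −51.

k = −51 or k = 51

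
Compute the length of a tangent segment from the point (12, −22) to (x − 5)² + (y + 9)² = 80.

The centre is (5, −9) and r = 4√5. The square of the distance from P to the centre is 49 + 169 = 218.
Power of the point: PT² = |PO|² − r² = 138, so PT = √138.

√138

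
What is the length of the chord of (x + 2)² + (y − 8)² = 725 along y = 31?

Centre (−2, 8), r² = 725. Perpendicular distance d from centre to line = |−23| / √1 = 23.
Chord = 2√(r² − d²) = 2·√(196) = 28.

28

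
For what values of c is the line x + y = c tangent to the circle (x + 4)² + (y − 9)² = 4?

For a tangent, require d(centre, line) = r = 2.
|1·(−4) + 1·9 − c| / √2 = 2
|c − (5)| = 2√2.

c = 5 ± 2√2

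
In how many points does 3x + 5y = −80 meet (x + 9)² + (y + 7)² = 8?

0

Centre (−9, −7), r² = 8. Distance² from centre to line = (18)²/34 = 162/17.
Since d² > r², the line lies outside the circle.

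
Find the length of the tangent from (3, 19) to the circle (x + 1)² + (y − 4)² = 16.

15

Centre (−1, 4), r² = 16. |PO|² = (4)² + (15)² = 241.
The tangent meets the radius at right angles, so tangent² = |PO|² − r² = 241 − 16 = 225.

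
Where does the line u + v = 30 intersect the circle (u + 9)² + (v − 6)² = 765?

From the line, v = −u + 30. Substituting:
2u² − 30u − 108 = 0  ⟹  u² − 15u − 54 = 0
u = 18 or u = −3, giving (18, 12) and (−3, 33).

(−3, 33) and (18, 12)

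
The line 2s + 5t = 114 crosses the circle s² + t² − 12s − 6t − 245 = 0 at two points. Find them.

Express t = (114 − 2s)/5 and substitute into the circle:
29s² − 696s + 3451 = 0  ⟹  s² − 24s + 119 = 0
s = 17 or s = 7, giving (17, 16) and (7, 20).

(7, 20) and (17, 16)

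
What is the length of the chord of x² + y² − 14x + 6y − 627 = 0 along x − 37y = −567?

√1370

Substitute y = (567 + x)/37:
1370x² − 17810x − 411000 = 0  ⟹  x² − 13x − 300 = 0
x = 25 or x = −12, giving (25, 16) and (−12, 15).
Chord length = distance between (25, 16) and (−12, 15) = √1370 = √1370.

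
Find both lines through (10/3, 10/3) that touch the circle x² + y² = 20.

Let a tangent through (10/3, 10/3) have slope m. Its distance from (0, 0) must equal 2√5:
(−10/3m − (−10/3))² = 20(m² + 1)
2m² + 5m + 2 = 0, so m = −1/2 or m = −2.
Through (10/3, 10/3) these give x + 2y = 10 and 2x + y = 10.

x + 2y = 10 and 2x + y = 10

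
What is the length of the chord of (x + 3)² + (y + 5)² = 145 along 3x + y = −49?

3√10

Substitute y = −3x − 49:
10x² + 270x + 1800 = 0  ⟹  x² + 27x + 180 = 0
x = −12 or x = −15, giving (−12, −13) and (−15, −4).
Chord length = distance between (−12, −13) and (−15, −4) = √90 = 3√10.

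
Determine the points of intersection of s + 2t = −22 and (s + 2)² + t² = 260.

(−18, −2) and (6, −14)

From the line, t = (−22 − s)/2. Substituting:
5s² + 60s − 540 = 0  ⟹  s² + 12s − 108 = 0
s = 6 or s = −18, giving (6, −14) and (−18, −2).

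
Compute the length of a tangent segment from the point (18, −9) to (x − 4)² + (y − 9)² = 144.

2√94

With centre O = (4, 9), |OP|² = 520 and r² = 144.
By the tangent–radius right angle, tangent length = √(|PO|² − r²) = √376 = 2√94.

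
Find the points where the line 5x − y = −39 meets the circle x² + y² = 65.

(−8, −1) and (−7, 4)

Substitute y = 5x + 39:
26x² + 390x + 1456 = 0  ⟹  x² + 15x + 56 = 0
x = −7 or x = −8, giving (−7, 4) and (−8, −1).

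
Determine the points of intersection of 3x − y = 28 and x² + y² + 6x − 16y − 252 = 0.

(7, −7) and (14, 14)

Express y = 3x − 28 and substitute into the circle:
10x² − 210x + 980 = 0  ⟹  x² − 21x + 98 = 0
x = 14 or x = 7, giving (14, 14) and (7, −7).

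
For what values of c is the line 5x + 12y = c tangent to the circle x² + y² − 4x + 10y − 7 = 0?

Tangency holds when the distance from the centre (2, −5) to the line equals the radius 6:
|5·2 + 12·(−5) − c| / √169 = 6
|c − (−50)| = 6·13, so c = 28 or c = −128.

c = −128 or c = 28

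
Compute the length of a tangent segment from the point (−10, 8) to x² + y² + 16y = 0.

Centre (0, −8), r² = 64. |PO|² = (−10)² + (16)² = 356.
By the tangent–radius right angle, tangent length = √(|PO|² − r²) = √292 = 2√73.

2√73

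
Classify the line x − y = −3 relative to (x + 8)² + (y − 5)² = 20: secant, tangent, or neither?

Substituting the line into the circle gives 2x² + 12x + 48 = 0.
Discriminant = (12)² − 4·2·(48) = −240 < 0.
No real roots: the line does not meet the circle.

neither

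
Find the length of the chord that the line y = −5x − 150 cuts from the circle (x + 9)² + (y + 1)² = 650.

Centre (−9, −1), r² = 650. Perpendicular distance d from centre to line = |104| / √26 = 104/√26.
Chord = 2√(r² − d²) = 2·√(234) = 6√26.

6√26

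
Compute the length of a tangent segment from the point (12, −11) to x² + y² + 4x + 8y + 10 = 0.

√235

Centre (−2, −4), r² = 10. |PO|² = (14)² + (−7)² = 245.
The tangent meets the radius at right angles, so tangent² = |PO|² − r² = 245 − 10 = 235.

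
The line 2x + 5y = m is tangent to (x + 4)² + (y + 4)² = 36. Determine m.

m = −28 ± 6√29

For a tangent, require d(centre, line) = r = 6.
|2·(−4) + 5·(−4) − m| / √29 = 6
|m − (−28)| = 6√29.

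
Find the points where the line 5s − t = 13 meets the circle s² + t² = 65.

(1, −8) and (4, 7)

From the line, t = 5s − 13. Substituting:
26s² − 130s + 104 = 0  ⟹  s² − 5s + 4 = 0
s = 4 or s = 1, giving (4, 7) and (1, −8).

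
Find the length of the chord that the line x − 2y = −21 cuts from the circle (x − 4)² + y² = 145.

Substitute y = (21 + x)/2:
5x² + 10x − 75 = 0  ⟹  x² + 2x − 15 = 0
x = 3 or x = −5, giving (3, 12) and (−5, 8).
|(3, 12) − (−5, 8)| = √((8)² + (4)²) = 4√5.

4√5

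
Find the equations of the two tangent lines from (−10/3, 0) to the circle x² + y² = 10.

A line y − (0) = m(x − (−10/3)) is tangent when its distance from (0, 0) is √10:
[m·(10/3) − (0)]² = 10(m² + 1)
m² − 9 = 0, so m = 3 or m = −3.
Through (−10/3, 0) these give 3x − y = −10 and 3x + y = −10.

3x − y = −10 and 3x + y = −10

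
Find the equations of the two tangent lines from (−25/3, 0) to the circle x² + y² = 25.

Write the tangent as mx − y + (0 − m·(−25/3)) = 0 and set its distance from the centre to 5:
[m·(25/3) − (0)]² = 25(m² + 1)
16m² − 9 = 0, so m = 3/4 or m = −3/4.
With m = 3/4: 3x − 4y = −25. With m = −3/4: 3x + 4y = −25.

3x − 4y = −25 and 3x + 4y = −25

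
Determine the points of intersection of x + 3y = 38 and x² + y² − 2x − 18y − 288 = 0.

(−16, 18) and (20, 6)

Substitute y = (38 − x)/3:
10x² − 40x − 3200 = 0  ⟹  x² − 4x − 320 = 0
x = 20 or x = −16, giving (20, 6) and (−16, 18).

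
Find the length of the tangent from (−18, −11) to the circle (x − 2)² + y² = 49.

2√118

With centre O = (2, 0), |OP|² = 521 and r² = 49.
By the tangent–radius right angle, tangent length = √(|PO|² − r²) = √472 = 2√118.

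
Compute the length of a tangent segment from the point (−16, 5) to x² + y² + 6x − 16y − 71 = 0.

√34

Centre (−3, 8), r² = 144. |PO|² = (−13)² + (−3)² = 178.
By the tangent–radius right angle, tangent length = √(|PO|² − r²) = √34.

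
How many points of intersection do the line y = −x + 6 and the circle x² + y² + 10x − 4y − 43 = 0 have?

d² = (1·(−5) + 1·2 − (6))²/2 = 81/2; r² = 72.
Since d² < r², the line cuts the circle twice.

2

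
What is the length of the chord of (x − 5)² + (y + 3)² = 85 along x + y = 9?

11√2

Express y = −x + 9 and substitute into the circle:
2x² − 34x + 84 = 0  ⟹  x² − 17x + 42 = 0
x = 14 or x = 3, giving (14, −5) and (3, 6).
Chord length = distance between (14, −5) and (3, 6) = √242 = 11√2.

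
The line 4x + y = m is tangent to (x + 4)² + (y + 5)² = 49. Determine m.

Tangency holds when the distance from the centre (−4, −5) to the line equals the radius 7:
|4·(−4) + 1·(−5) − m| / √17 = 7
|m − (−21)| = 7√17.

m = −21 ± 7√17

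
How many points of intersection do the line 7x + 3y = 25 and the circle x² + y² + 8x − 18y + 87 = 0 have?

0

Substituting the line into the circle gives 58x² + 100x + 58 = 0.
Δ = 10000 − 13456 = −3456.
No real roots: the line does not meet the circle.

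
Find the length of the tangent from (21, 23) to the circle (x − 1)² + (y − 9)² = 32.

Centre (1, 9), r² = 32. |PO|² = (20)² + (14)² = 596.
The tangent meets the radius at right angles, so tangent² = |PO|² − r² = 596 − 32 = 564.

2√141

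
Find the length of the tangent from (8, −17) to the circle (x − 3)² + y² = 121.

With centre O = (3, 0), |OP|² = 314 and r² = 121.
Power of the point: PT² = |PO|² − r² = 193, so PT = √193.

√193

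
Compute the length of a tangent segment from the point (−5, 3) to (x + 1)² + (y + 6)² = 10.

With centre O = (−1, −6), |OP|² = 97 and r² = 10.
The tangent meets the radius at right angles, so tangent² = |PO|² − r² = 97 − 10 = 87.

√87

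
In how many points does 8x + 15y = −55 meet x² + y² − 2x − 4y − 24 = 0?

Centre (1, 2), r² = 29. Distance² from centre to line = (93)²/289 = 8649/289.
Since d² > r², the line lies outside the circle.

0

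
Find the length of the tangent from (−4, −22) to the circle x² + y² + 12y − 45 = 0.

The centre is (0, −6) and r = 9. The square of the distance from P to the centre is 16 + 256 = 272.
The tangent meets the radius at right angles, so tangent² = |PO|² − r² = 272 − 81 = 191.

√191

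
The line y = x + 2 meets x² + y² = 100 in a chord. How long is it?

The distance from (0, 0) to the line is 2/√2, and r² = 100.
Chord = 2√(r² − d²) = 2·√(98) = 14√2.

14√2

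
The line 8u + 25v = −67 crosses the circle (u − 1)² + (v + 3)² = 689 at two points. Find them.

Substitute v = (−67 − 8u)/25:
689u² − 1378u − 429936 = 0  ⟹  u² − 2u − 624 = 0
u = 26 or u = −24, giving (26, −11) and (−24, 5).

(−24, 5) and (26, −11)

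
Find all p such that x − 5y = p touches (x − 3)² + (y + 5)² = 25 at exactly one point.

Tangency holds when the distance from the centre (3, −5) to the line equals the radius 5:
|1·3 − 5·(−5) − p| / √26 = 5
|p − (28)| = 5√26.

p = 28 ± 5√26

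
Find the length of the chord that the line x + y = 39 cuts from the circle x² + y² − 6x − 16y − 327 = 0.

Express y = −x + 39 and substitute into the circle:
2x² − 68x + 570 = 0  ⟹  x² − 34x + 285 = 0
x = 19 or x = 15, giving (19, 20) and (15, 24).
|(19, 20) − (15, 24)| = √((4)² + (−4)²) = 4√2.

4√2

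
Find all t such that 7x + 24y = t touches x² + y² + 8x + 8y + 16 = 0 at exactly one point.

Tangency holds when the distance from the centre (−4, −4) to the line equals the radius 4:
|7·(−4) + 24·(−4) − t| / √625 = 4
|t − (−124)| = 4·25, so t = −24 or t = −224.

t = −224 or t = −24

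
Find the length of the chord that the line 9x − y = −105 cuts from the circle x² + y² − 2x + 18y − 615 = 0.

5√82

From the line, y = 9x + 105. Substituting:
82x² + 2050x + 12300 = 0  ⟹  x² + 25x + 150 = 0
x = −10 or x = −15, giving (−10, 15) and (−15, −30).
|(−10, 15) − (−15, −30)| = √((5)² + (45)²) = 5√82.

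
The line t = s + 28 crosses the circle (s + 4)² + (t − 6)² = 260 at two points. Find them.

Express t = s + 28 and substitute into the circle:
2s² + 52s + 240 = 0  ⟹  s² + 26s + 120 = 0
s = −6 or s = −20, giving (−6, 22) and (−20, 8).

(−20, 8) and (−6, 22)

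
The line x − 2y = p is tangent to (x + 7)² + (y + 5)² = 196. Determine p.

p = 3 ± 14√5

For a tangent, require d(centre, line) = r = 14.
|1·(−7) − 2·(−5) − p| / √5 = 14
|p − (3)| = 14√5.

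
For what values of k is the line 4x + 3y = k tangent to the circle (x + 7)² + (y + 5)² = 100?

For a tangent, require d(centre, line) = r = 10.
|4·(−7) + 3·(−5) − k| / √25 = 10
|k − (−43)| = 10·5, so k = 7 or k = −93.

k = −93 or k = 7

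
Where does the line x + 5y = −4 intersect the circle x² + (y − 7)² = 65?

(−4, 0) and (1, −1)

From the line, y = (−4 − x)/5. Substituting:
26x² + 78x − 104 = 0  ⟹  x² + 3x − 4 = 0
x = 1 or x = −4, giving (1, −1) and (−4, 0).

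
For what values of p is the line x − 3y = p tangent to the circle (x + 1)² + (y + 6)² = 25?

p = 17 ± 5√10

The line touches the circle iff its distance from (−1, −6) is 5:
|1·(−1) − 3·(−6) − p| / √10 = 5
|p − (17)| = 5√10.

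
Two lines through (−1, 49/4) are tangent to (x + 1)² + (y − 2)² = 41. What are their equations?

5x − 4y = −54 and 5x + 4y = 44

Write the tangent as mx − y + (49/4 − m·(−1)) = 0 and set its distance from the centre to √41:
[m·(0) − (−41/4)]² = 41(m² + 1)
16m² − 25 = 0, so m = 5/4 or m = −5/4.
With m = 5/4: 5x − 4y = −54. With m = −5/4: 5x + 4y = 44.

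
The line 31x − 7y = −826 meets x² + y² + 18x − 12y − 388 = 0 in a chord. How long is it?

Centre (−9, 6), r² = 505. Perpendicular distance d from centre to line = |505| / √1010 = 505/√1010.
Half the chord is √(r² − d²) = √(505/2), so the full chord is √1010.

√1010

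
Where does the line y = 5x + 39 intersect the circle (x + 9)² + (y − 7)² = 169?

Express y = 5x + 39 and substitute into the circle:
26x² + 338x + 936 = 0  ⟹  x² + 13x + 36 = 0
x = −4 or x = −9, giving (−4, 19) and (−9, −6).

(−9, −6) and (−4, 19)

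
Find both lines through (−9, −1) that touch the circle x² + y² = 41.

A line y − (−1) = m(x − (−9)) is tangent when its distance from (0, 0) is √41:
[m·(9) − (1)]² = 41(m² + 1)
20m² − 9m − 20 = 0, so m = −4/5 or m = 5/4.
Through (−9, −1) these give 4x + 5y = −41 and 5x − 4y = −41.

4x + 5y = −41 and 5x − 4y = −41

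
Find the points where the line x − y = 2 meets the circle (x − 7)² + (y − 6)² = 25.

From the line, y = x − 2. Substituting:
2x² − 30x + 88 = 0  ⟹  x² − 15x + 44 = 0
x = 11 or x = 4, giving (11, 9) and (4, 2).

(4, 2) and (11, 9)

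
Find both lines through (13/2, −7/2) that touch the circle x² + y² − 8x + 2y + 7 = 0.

3x − y = 23 and x − 3y = 17

Let a tangent through (13/2, −7/2) have slope m. Its distance from (4, −1) must equal √10:
(−5/2m − (5/2))² = 10(m² + 1)
3m² − 10m + 3 = 0, so m = 3 or m = 1/3.
Through (13/2, −7/2) these give 3x − y = 23 and x − 3y = 17.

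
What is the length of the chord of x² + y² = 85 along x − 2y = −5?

Centre (0, 0), r² = 85. Perpendicular distance d from centre to line = |5| / √5 = 5/√5.
Chord = 2√(r² − d²) = 2·√(80) = 8√5.

8√5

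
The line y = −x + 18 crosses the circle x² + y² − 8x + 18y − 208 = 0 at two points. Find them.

(11, 7) and (20, −2)

Substitute y = −x + 18:
2x² − 62x + 440 = 0  ⟹  x² − 31x + 220 = 0
x = 20 or x = 11, giving (20, −2) and (11, 7).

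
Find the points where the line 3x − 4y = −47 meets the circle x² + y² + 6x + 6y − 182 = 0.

From the line, y = (47 + 3x)/4. Substituting:
25x² + 450x + 425 = 0  ⟹  x² + 18x + 17 = 0
x = −1 or x = −17, giving (−1, 11) and (−17, −1).

(−17, −1) and (−1, 11)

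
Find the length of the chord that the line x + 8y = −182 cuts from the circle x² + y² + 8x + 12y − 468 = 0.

4√65

The distance from (−4, −6) to the line is 130/√65, and r² = 520.
Chord = 2√(r² − d²) = 2·√(260) = 4√65.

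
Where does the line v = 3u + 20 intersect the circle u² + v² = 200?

(−10, −10) and (−2, 14)

Substitute v = 3u + 20:
10u² + 120u + 200 = 0  ⟹  u² + 12u + 20 = 0
u = −2 or u = −10, giving (−2, 14) and (−10, −10).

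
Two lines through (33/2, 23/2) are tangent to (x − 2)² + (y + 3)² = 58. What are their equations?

Write the tangent as mx − y + (23/2 − m·(33/2)) = 0 and set its distance from the centre to √58:
[m·(−29/2) − (−29/2)]² = 58(m² + 1)
21m² − 58m + 21 = 0, so m = 3/7 or m = 7/3.
With m = 3/7: 3x − 7y = −31. With m = 7/3: 7x − 3y = 81.

3x − 7y = −31 and 7x − 3y = 81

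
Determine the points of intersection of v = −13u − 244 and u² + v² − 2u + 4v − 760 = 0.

(−20, 16) and (−17, −23)

Substitute v = −13u − 244:
170u² + 6290u + 57800 = 0  ⟹  u² + 37u + 340 = 0
u = −17 or u = −20, giving (−17, −23) and (−20, 16).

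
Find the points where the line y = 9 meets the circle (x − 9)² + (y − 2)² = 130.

From the line, y = 9. Substituting:
x² − 18x = 0
x = 18 or x = 0, giving (18, 9) and (0, 9).

(0, 9) and (18, 9)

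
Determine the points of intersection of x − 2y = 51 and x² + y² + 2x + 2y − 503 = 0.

Express y = (−51 + x)/2 and substitute into the circle:
5x² − 90x + 385 = 0  ⟹  x² − 18x + 77 = 0
x = 11 or x = 7, giving (11, −20) and (7, −22).

(7, −22) and (11, −20)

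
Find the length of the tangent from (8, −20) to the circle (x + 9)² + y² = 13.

Centre (−9, 0), r² = 13. |PO|² = (17)² + (−20)² = 689.
The tangent meets the radius at right angles, so tangent² = |PO|² − r² = 689 − 13 = 676.

26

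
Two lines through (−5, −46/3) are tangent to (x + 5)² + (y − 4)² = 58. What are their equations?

7x − 3y = 11 and 7x + 3y = −81

Write the tangent as mx − y + (−46/3 − m·(−5)) = 0 and set its distance from the centre to √58:
(0m − (58/3))² = 58(m² + 1)
9m² − 49 = 0, so m = 7/3 or m = −7/3.
Through (−5, −46/3) these give 7x − 3y = 11 and 7x + 3y = −81.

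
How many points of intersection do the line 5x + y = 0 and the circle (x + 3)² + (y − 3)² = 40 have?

Centre (−3, 3), r² = 40. Distance² from centre to line = (−12)²/26 = 72/13.
Since d² < r², the line cuts the circle twice.

2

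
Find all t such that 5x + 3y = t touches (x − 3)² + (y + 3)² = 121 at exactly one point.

Tangency holds when the distance from the centre (3, −3) to the line equals the radius 11:
|5·3 + 3·(−3) − t| / √34 = 11
|t − (6)| = 11√34.

t = 6 ± 11√34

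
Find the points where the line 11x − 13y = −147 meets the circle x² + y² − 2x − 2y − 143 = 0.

(−11, 2) and (2, 13)

Express y = (147 + 11x)/13 and substitute into the circle:
290x² + 2610x − 6380 = 0  ⟹  x² + 9x − 22 = 0
x = 2 or x = −11, giving (2, 13) and (−11, 2).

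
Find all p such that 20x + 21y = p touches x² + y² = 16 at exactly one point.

Tangency holds when the distance from the centre (0, 0) to the line equals the radius 4:
|20·0 + 21·0 − p| / √841 = 4
|p| = 4·29, so p = 116 or p = −116.

p = −116 or p = 116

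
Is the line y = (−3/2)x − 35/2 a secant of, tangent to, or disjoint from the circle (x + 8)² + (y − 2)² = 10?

Centre (−8, 2), r² = 10. Distance² from centre to line = (15)²/13 = 225/13.
Since d² > r², the line lies outside the circle.

disjoint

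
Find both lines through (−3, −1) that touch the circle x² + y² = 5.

Let a tangent through (−3, −1) have slope m. Its distance from (0, 0) must equal √5:
(3m − (1))² = 5(m² + 1)
2m² − 3m − 2 = 0, so m = −1/2 or m = 2.
With m = −1/2: x + 2y = −5. With m = 2: 2x − y = −5.

x + 2y = −5 and 2x − y = −5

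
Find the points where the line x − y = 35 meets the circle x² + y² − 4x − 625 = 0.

(12, −23) and (25, −10)

Substitute y = x − 35:
2x² − 74x + 600 = 0  ⟹  x² − 37x + 300 = 0
x = 25 or x = 12, giving (25, −10) and (12, −23).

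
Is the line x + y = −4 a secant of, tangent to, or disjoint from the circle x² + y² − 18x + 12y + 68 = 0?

Substituting the line into the circle gives 2x² − 22x + 36 = 0.
Δ = 484 − 288 = 196.
Two real roots: the line is a secant.

secant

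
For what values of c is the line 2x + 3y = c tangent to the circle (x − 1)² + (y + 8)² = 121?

The line touches the circle iff its distance from (1, −8) is 11:
|2·1 + 3·(−8) − c| / √13 = 11
|c − (−22)| = 11√13.

c = −22 ± 11√13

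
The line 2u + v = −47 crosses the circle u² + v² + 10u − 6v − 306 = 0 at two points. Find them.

From the line, v = −2u − 47. Substituting:
5u² + 210u + 2185 = 0  ⟹  u² + 42u + 437 = 0
u = −19 or u = −23, giving (−19, −9) and (−23, −1).

(−23, −1) and (−19, −9)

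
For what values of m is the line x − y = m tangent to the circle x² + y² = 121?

The line touches the circle iff its distance from (0, 0) is 11:
|1·0 − 1·0 − m| / √2 = 11
|m| = 11√2.

m = ±11√2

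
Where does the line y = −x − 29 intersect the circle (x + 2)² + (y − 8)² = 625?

(−22, −7) and (−17, −12)

Express y = −x − 29 and substitute into the circle:
2x² + 78x + 748 = 0  ⟹  x² + 39x + 374 = 0
x = −17 or x = −22, giving (−17, −12) and (−22, −7).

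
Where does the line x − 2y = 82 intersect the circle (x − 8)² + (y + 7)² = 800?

(12, −35) and (28, −27)

Substitute y = (−82 + x)/2:
5x² − 200x + 1680 = 0  ⟹  x² − 40x + 336 = 0
x = 28 or x = 12, giving (28, −27) and (12, −35).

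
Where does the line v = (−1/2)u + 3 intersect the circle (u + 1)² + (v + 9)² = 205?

(−4, 5) and (12, −3)

Substitute v = (6 − u)/2:
5u² − 40u − 240 = 0  ⟹  u² − 8u − 48 = 0
u = 12 or u = −4, giving (12, −3) and (−4, 5).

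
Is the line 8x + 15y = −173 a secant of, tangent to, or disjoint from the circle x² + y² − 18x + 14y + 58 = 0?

secant

Substituting the line into the circle gives 289x² − 2962x + 6649 = 0.
Discriminant = (−2962)² − 4·289·(6649) = 1087200 > 0.
Two real roots: the line is a secant.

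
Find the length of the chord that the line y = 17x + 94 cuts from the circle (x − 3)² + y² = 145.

√290

Centre (3, 0), r² = 145. Perpendicular distance d from centre to line = |145| / √290 = 145/√290.
Half the chord is √(r² − d²) = √(145/2), so the full chord is √290.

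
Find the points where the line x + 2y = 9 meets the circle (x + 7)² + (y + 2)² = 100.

(−7, 8) and (1, 4)

From the line, y = (9 − x)/2. Substituting:
5x² + 30x − 35 = 0  ⟹  x² + 6x − 7 = 0
x = 1 or x = −7, giving (1, 4) and (−7, 8).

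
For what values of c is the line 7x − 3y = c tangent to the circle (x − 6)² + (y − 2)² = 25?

The line touches the circle iff its distance from (6, 2) is 5:
|7·6 − 3·2 − c| / √58 = 5
|c − (36)| = 5√58.

c = 36 ± 5√58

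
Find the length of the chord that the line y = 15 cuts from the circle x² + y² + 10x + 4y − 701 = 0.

From the line, y = 15. Substituting:
x² + 10x − 416 = 0
x = 16 or x = −26, giving (16, 15) and (−26, 15).
|(16, 15) − (−26, 15)| = √((42)² + (0)²) = 42.

42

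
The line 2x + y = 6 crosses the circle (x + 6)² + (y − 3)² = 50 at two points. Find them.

From the line, y = −2x + 6. Substituting:
5x² − 5 = 0  ⟹  x² − 1 = 0
x = 1 or x = −1, giving (1, 4) and (−1, 8).

(−1, 8) and (1, 4)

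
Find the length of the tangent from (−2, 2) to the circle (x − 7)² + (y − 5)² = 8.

√82

With centre O = (7, 5), |OP|² = 90 and r² = 8.
The tangent meets the radius at right angles, so tangent² = |PO|² − r² = 90 − 8 = 82.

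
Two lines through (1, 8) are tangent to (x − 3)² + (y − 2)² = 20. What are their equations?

x + 2y = 17 and 2x − y = −6

Write the tangent as mx − y + (8 − m·(1)) = 0 and set its distance from the centre to 2√5:
[m·(2) − (−6)]² = 20(m² + 1)
2m² − 3m − 2 = 0, so m = −1/2 or m = 2.
Through (1, 8) these give x + 2y = 17 and 2x − y = −6.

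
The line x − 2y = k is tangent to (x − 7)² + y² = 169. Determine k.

k = 7 ± 13√5

Tangency holds when the distance from the centre (7, 0) to the line equals the radius 13:
|1·7 − 2·0 − k| / √5 = 13
|k − (7)| = 13√5.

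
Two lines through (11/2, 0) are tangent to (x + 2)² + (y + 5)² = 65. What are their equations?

8x + y = 44 and 4x + 7y = 22

Write the tangent as mx − y + (0 − m·(11/2)) = 0 and set its distance from the centre to √65:
[m·(−15/2) − (−5)]² = 65(m² + 1)
7m² + 60m + 32 = 0, so m = −8 or m = −4/7.
Through (11/2, 0) these give 8x + y = 44 and 4x + 7y = 22.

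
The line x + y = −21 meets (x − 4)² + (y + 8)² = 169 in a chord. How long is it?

7√2

Centre (4, −8), r² = 169. Perpendicular distance d from centre to line = |17| / √2 = 17/√2.
Half the chord is √(r² − d²) = √(49/2), so the full chord is 7√2.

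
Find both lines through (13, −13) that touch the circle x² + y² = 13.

Let a tangent through (13, −13) have slope m. Its distance from (0, 0) must equal √13:
(−13m − (13))² = 13(m² + 1)
6m² + 13m + 6 = 0, so m = −2/3 or m = −3/2.
Through (13, −13) these give 2x + 3y = −13 and 3x + 2y = 13.

2x + 3y = −13 and 3x + 2y = 13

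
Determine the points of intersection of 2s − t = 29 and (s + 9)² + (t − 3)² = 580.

From the line, t = 2s − 29. Substituting:
5s² − 110s + 525 = 0  ⟹  s² − 22s + 105 = 0
s = 15 or s = 7, giving (15, 1) and (7, −15).

(7, −15) and (15, 1)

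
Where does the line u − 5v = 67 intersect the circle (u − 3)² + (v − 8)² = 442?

Express v = (−67 + u)/5 and substitute into the circle:
26u² − 364u + 624 = 0  ⟹  u² − 14u + 24 = 0
u = 12 or u = 2, giving (12, −11) and (2, −13).

(2, −13) and (12, −11)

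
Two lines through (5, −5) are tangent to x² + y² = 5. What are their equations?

2x + y = 5 and x + 2y = −5

Let a tangent through (5, −5) have slope m. Its distance from (0, 0) must equal √5:
[m·(−5) − (5)]² = 5(m² + 1)
2m² + 5m + 2 = 0, so m = −2 or m = −1/2.
Through (5, −5) these give 2x + y = 5 and x + 2y = −5.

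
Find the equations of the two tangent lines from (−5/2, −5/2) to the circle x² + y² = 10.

3x + y = −10 and x + 3y = −10

Let a tangent through (−5/2, −5/2) have slope m. Its distance from (0, 0) must equal √10:
(5/2m − (5/2))² = 10(m² + 1)
3m² + 10m + 3 = 0, so m = −3 or m = −1/3.
With m = −3: 3x + y = −10. With m = −1/3: x + 3y = −10.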